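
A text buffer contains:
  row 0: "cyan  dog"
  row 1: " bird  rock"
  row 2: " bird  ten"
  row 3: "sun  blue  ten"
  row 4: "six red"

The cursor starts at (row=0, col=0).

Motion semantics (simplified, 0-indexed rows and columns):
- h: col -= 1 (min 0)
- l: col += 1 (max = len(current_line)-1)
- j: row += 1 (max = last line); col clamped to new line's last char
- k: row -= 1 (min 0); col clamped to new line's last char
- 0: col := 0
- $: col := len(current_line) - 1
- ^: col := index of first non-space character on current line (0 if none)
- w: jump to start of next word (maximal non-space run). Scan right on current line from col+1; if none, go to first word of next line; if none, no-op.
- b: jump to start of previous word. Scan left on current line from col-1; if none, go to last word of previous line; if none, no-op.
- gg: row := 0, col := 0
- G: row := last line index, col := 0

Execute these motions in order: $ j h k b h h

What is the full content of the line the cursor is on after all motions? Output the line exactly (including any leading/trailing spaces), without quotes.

Answer: cyan  dog

Derivation:
After 1 ($): row=0 col=8 char='g'
After 2 (j): row=1 col=8 char='o'
After 3 (h): row=1 col=7 char='r'
After 4 (k): row=0 col=7 char='o'
After 5 (b): row=0 col=6 char='d'
After 6 (h): row=0 col=5 char='_'
After 7 (h): row=0 col=4 char='_'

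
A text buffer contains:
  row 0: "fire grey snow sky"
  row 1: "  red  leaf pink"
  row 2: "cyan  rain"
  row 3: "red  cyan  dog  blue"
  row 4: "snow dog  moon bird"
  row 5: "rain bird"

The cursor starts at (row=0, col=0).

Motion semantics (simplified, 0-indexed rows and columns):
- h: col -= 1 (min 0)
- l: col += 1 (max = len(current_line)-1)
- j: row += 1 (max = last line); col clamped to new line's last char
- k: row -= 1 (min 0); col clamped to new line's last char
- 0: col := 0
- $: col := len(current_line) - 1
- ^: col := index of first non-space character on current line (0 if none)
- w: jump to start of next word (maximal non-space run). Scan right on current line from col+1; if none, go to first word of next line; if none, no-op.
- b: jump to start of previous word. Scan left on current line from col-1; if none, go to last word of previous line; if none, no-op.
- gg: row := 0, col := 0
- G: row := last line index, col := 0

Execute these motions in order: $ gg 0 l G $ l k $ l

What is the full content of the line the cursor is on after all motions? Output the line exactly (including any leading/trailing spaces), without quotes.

After 1 ($): row=0 col=17 char='y'
After 2 (gg): row=0 col=0 char='f'
After 3 (0): row=0 col=0 char='f'
After 4 (l): row=0 col=1 char='i'
After 5 (G): row=5 col=0 char='r'
After 6 ($): row=5 col=8 char='d'
After 7 (l): row=5 col=8 char='d'
After 8 (k): row=4 col=8 char='_'
After 9 ($): row=4 col=18 char='d'
After 10 (l): row=4 col=18 char='d'

Answer: snow dog  moon bird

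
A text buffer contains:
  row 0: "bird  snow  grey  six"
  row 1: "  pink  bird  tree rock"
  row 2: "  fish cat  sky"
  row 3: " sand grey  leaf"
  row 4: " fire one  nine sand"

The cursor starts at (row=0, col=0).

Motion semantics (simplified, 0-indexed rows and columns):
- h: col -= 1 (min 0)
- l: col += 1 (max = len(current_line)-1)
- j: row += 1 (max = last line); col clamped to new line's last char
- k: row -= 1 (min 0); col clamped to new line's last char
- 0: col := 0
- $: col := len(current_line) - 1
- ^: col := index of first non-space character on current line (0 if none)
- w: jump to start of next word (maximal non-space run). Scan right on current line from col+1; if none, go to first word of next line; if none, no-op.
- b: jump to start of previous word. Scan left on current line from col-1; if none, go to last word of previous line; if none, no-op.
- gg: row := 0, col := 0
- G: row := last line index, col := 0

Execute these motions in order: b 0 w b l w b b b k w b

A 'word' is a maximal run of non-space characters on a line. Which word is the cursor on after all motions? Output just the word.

After 1 (b): row=0 col=0 char='b'
After 2 (0): row=0 col=0 char='b'
After 3 (w): row=0 col=6 char='s'
After 4 (b): row=0 col=0 char='b'
After 5 (l): row=0 col=1 char='i'
After 6 (w): row=0 col=6 char='s'
After 7 (b): row=0 col=0 char='b'
After 8 (b): row=0 col=0 char='b'
After 9 (b): row=0 col=0 char='b'
After 10 (k): row=0 col=0 char='b'
After 11 (w): row=0 col=6 char='s'
After 12 (b): row=0 col=0 char='b'

Answer: bird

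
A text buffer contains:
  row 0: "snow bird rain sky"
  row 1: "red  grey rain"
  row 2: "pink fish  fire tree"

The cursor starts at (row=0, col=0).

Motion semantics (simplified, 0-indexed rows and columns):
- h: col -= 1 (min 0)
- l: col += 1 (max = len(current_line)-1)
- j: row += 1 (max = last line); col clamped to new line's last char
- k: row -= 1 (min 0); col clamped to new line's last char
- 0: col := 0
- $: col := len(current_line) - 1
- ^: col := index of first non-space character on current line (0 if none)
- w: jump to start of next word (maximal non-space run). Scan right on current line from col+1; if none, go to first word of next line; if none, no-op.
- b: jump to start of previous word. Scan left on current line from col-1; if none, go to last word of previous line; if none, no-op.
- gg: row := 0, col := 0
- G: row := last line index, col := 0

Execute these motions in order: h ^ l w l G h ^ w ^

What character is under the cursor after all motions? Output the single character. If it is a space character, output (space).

Answer: p

Derivation:
After 1 (h): row=0 col=0 char='s'
After 2 (^): row=0 col=0 char='s'
After 3 (l): row=0 col=1 char='n'
After 4 (w): row=0 col=5 char='b'
After 5 (l): row=0 col=6 char='i'
After 6 (G): row=2 col=0 char='p'
After 7 (h): row=2 col=0 char='p'
After 8 (^): row=2 col=0 char='p'
After 9 (w): row=2 col=5 char='f'
After 10 (^): row=2 col=0 char='p'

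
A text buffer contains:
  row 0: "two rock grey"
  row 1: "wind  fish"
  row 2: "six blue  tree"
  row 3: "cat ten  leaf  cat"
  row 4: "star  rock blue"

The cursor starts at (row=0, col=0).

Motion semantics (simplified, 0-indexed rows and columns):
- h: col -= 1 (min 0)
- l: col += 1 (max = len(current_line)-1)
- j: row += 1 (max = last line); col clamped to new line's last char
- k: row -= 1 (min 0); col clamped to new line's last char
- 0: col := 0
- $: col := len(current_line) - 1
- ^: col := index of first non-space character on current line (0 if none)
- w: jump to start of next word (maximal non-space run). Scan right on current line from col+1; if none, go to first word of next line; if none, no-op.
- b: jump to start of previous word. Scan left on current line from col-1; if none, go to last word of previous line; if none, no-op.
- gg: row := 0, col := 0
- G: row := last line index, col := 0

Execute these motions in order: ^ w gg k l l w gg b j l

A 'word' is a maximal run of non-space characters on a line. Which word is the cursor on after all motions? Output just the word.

Answer: wind

Derivation:
After 1 (^): row=0 col=0 char='t'
After 2 (w): row=0 col=4 char='r'
After 3 (gg): row=0 col=0 char='t'
After 4 (k): row=0 col=0 char='t'
After 5 (l): row=0 col=1 char='w'
After 6 (l): row=0 col=2 char='o'
After 7 (w): row=0 col=4 char='r'
After 8 (gg): row=0 col=0 char='t'
After 9 (b): row=0 col=0 char='t'
After 10 (j): row=1 col=0 char='w'
After 11 (l): row=1 col=1 char='i'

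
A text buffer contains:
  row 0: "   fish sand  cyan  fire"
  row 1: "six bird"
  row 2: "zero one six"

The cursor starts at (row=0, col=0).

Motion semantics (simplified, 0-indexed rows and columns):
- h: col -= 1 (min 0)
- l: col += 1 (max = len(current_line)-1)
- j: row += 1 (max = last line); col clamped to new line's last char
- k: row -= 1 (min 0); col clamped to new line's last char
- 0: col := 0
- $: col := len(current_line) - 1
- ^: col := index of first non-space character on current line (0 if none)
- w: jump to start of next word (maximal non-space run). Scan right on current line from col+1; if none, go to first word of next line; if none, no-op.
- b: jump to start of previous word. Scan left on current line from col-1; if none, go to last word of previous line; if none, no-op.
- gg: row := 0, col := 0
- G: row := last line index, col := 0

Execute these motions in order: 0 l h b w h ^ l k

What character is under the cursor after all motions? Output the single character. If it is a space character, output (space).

Answer: i

Derivation:
After 1 (0): row=0 col=0 char='_'
After 2 (l): row=0 col=1 char='_'
After 3 (h): row=0 col=0 char='_'
After 4 (b): row=0 col=0 char='_'
After 5 (w): row=0 col=3 char='f'
After 6 (h): row=0 col=2 char='_'
After 7 (^): row=0 col=3 char='f'
After 8 (l): row=0 col=4 char='i'
After 9 (k): row=0 col=4 char='i'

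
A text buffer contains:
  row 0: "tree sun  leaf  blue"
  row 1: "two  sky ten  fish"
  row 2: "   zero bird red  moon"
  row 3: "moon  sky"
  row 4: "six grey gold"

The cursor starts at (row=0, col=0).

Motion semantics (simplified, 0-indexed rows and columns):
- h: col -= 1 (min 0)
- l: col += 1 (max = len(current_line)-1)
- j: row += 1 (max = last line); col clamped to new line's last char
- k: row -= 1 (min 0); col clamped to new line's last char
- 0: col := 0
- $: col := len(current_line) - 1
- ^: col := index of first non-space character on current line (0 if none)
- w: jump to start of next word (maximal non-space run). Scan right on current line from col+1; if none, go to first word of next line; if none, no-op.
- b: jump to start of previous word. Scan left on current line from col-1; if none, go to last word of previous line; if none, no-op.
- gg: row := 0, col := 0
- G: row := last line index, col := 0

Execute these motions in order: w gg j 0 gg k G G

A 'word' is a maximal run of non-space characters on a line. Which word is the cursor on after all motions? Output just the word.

After 1 (w): row=0 col=5 char='s'
After 2 (gg): row=0 col=0 char='t'
After 3 (j): row=1 col=0 char='t'
After 4 (0): row=1 col=0 char='t'
After 5 (gg): row=0 col=0 char='t'
After 6 (k): row=0 col=0 char='t'
After 7 (G): row=4 col=0 char='s'
After 8 (G): row=4 col=0 char='s'

Answer: six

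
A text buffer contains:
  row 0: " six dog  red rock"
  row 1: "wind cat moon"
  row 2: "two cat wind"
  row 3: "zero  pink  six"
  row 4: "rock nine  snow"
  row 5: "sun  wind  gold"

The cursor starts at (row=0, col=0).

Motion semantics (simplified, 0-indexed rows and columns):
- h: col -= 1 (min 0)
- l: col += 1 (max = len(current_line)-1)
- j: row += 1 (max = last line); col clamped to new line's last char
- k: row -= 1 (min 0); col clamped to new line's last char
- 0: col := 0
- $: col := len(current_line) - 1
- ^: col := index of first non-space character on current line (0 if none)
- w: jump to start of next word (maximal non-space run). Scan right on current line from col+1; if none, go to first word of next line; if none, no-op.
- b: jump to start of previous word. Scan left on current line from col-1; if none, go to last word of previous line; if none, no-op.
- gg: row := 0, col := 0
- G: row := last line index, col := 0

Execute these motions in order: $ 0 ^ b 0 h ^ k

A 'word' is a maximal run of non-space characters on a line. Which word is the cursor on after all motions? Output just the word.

Answer: six

Derivation:
After 1 ($): row=0 col=17 char='k'
After 2 (0): row=0 col=0 char='_'
After 3 (^): row=0 col=1 char='s'
After 4 (b): row=0 col=1 char='s'
After 5 (0): row=0 col=0 char='_'
After 6 (h): row=0 col=0 char='_'
After 7 (^): row=0 col=1 char='s'
After 8 (k): row=0 col=1 char='s'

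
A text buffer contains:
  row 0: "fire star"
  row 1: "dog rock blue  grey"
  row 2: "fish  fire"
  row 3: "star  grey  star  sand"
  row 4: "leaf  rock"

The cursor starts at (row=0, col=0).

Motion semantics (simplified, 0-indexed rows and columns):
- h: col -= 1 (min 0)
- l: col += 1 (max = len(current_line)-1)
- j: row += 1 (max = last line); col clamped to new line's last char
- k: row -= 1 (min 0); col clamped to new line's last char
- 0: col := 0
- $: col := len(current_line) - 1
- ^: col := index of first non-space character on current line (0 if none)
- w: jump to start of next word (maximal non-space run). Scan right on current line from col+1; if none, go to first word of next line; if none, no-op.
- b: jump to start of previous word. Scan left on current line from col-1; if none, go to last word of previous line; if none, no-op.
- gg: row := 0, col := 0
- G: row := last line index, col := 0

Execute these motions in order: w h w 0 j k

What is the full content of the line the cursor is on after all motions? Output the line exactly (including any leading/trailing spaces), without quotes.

After 1 (w): row=0 col=5 char='s'
After 2 (h): row=0 col=4 char='_'
After 3 (w): row=0 col=5 char='s'
After 4 (0): row=0 col=0 char='f'
After 5 (j): row=1 col=0 char='d'
After 6 (k): row=0 col=0 char='f'

Answer: fire star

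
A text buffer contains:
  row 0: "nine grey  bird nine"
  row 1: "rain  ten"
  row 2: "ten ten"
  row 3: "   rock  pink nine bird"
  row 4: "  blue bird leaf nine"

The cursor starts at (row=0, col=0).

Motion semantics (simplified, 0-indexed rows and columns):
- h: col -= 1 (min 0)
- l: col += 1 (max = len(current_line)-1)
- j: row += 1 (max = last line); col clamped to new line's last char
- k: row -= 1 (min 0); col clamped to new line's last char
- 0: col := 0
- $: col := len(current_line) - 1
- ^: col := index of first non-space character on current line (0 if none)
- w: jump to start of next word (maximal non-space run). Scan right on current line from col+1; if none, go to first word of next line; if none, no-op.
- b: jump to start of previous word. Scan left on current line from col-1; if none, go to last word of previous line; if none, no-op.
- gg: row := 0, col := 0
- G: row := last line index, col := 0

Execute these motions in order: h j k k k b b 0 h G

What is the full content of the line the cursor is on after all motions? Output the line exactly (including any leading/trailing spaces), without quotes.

Answer:   blue bird leaf nine

Derivation:
After 1 (h): row=0 col=0 char='n'
After 2 (j): row=1 col=0 char='r'
After 3 (k): row=0 col=0 char='n'
After 4 (k): row=0 col=0 char='n'
After 5 (k): row=0 col=0 char='n'
After 6 (b): row=0 col=0 char='n'
After 7 (b): row=0 col=0 char='n'
After 8 (0): row=0 col=0 char='n'
After 9 (h): row=0 col=0 char='n'
After 10 (G): row=4 col=0 char='_'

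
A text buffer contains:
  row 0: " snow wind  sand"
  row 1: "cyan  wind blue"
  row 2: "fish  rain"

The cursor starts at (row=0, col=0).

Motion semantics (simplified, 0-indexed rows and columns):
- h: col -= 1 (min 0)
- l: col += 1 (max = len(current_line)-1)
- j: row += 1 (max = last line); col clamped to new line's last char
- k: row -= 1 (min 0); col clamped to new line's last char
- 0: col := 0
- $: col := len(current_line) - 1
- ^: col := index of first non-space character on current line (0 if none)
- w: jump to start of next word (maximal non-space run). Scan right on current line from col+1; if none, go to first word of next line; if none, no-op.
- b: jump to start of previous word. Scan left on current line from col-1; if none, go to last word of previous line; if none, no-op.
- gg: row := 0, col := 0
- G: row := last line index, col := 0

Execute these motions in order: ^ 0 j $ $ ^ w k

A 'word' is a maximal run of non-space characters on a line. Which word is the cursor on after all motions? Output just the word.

Answer: wind

Derivation:
After 1 (^): row=0 col=1 char='s'
After 2 (0): row=0 col=0 char='_'
After 3 (j): row=1 col=0 char='c'
After 4 ($): row=1 col=14 char='e'
After 5 ($): row=1 col=14 char='e'
After 6 (^): row=1 col=0 char='c'
After 7 (w): row=1 col=6 char='w'
After 8 (k): row=0 col=6 char='w'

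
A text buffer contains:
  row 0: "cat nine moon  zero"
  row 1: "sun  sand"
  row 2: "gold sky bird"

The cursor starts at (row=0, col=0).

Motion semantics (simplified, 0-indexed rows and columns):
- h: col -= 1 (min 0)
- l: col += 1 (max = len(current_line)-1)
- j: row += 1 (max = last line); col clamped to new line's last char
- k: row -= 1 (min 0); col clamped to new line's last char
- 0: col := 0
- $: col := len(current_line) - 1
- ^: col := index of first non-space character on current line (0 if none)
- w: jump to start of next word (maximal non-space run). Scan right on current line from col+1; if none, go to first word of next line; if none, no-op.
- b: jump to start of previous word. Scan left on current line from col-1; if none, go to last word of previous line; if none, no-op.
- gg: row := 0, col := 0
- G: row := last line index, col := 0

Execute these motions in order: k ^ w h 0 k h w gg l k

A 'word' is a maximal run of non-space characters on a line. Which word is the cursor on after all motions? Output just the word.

After 1 (k): row=0 col=0 char='c'
After 2 (^): row=0 col=0 char='c'
After 3 (w): row=0 col=4 char='n'
After 4 (h): row=0 col=3 char='_'
After 5 (0): row=0 col=0 char='c'
After 6 (k): row=0 col=0 char='c'
After 7 (h): row=0 col=0 char='c'
After 8 (w): row=0 col=4 char='n'
After 9 (gg): row=0 col=0 char='c'
After 10 (l): row=0 col=1 char='a'
After 11 (k): row=0 col=1 char='a'

Answer: cat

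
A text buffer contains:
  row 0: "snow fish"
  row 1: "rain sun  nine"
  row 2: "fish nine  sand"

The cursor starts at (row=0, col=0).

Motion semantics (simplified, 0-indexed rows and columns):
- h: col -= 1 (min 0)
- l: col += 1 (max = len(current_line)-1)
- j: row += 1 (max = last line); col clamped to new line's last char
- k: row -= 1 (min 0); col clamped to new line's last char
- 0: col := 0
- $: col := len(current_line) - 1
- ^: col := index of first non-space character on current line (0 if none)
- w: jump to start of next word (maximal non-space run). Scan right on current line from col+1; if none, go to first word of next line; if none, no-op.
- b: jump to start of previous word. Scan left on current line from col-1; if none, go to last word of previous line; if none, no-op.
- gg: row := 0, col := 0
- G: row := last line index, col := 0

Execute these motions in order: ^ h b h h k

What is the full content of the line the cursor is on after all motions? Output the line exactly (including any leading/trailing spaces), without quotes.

Answer: snow fish

Derivation:
After 1 (^): row=0 col=0 char='s'
After 2 (h): row=0 col=0 char='s'
After 3 (b): row=0 col=0 char='s'
After 4 (h): row=0 col=0 char='s'
After 5 (h): row=0 col=0 char='s'
After 6 (k): row=0 col=0 char='s'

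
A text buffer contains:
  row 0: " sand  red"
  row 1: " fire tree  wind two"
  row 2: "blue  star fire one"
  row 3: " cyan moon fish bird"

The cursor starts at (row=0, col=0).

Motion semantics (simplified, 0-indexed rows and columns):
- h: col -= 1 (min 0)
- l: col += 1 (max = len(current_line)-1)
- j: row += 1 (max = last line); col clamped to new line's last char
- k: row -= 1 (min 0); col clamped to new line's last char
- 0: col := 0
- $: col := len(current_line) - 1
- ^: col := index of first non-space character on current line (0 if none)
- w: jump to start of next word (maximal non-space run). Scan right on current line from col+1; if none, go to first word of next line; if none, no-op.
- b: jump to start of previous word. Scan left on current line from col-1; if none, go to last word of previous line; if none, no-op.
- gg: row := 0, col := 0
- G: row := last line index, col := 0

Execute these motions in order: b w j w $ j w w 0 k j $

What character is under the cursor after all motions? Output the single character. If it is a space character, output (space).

Answer: d

Derivation:
After 1 (b): row=0 col=0 char='_'
After 2 (w): row=0 col=1 char='s'
After 3 (j): row=1 col=1 char='f'
After 4 (w): row=1 col=6 char='t'
After 5 ($): row=1 col=19 char='o'
After 6 (j): row=2 col=18 char='e'
After 7 (w): row=3 col=1 char='c'
After 8 (w): row=3 col=6 char='m'
After 9 (0): row=3 col=0 char='_'
After 10 (k): row=2 col=0 char='b'
After 11 (j): row=3 col=0 char='_'
After 12 ($): row=3 col=19 char='d'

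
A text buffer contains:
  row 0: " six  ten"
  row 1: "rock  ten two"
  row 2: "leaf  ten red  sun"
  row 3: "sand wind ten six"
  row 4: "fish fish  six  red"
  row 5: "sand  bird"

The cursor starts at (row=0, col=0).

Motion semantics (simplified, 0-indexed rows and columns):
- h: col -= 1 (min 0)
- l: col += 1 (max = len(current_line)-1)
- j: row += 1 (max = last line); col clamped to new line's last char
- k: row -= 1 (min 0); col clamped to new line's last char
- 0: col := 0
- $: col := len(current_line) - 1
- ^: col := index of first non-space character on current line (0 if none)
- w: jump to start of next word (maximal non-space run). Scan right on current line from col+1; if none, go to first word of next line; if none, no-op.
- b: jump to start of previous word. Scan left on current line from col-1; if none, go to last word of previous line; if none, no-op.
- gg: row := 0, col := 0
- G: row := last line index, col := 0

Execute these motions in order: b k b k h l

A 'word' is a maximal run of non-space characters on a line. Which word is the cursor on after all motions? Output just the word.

Answer: six

Derivation:
After 1 (b): row=0 col=0 char='_'
After 2 (k): row=0 col=0 char='_'
After 3 (b): row=0 col=0 char='_'
After 4 (k): row=0 col=0 char='_'
After 5 (h): row=0 col=0 char='_'
After 6 (l): row=0 col=1 char='s'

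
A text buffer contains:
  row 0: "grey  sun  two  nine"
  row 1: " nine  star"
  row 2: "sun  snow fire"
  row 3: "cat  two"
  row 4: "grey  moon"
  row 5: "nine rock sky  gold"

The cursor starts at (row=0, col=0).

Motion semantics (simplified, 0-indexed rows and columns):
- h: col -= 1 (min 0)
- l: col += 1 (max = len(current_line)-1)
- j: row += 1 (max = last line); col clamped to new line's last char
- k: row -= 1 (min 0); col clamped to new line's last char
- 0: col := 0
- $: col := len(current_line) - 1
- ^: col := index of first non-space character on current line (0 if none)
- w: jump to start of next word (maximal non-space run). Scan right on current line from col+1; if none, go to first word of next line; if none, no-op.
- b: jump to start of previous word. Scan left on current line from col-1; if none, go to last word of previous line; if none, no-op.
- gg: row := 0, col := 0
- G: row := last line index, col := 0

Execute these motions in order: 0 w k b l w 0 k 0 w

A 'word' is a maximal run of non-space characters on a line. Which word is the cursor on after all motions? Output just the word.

After 1 (0): row=0 col=0 char='g'
After 2 (w): row=0 col=6 char='s'
After 3 (k): row=0 col=6 char='s'
After 4 (b): row=0 col=0 char='g'
After 5 (l): row=0 col=1 char='r'
After 6 (w): row=0 col=6 char='s'
After 7 (0): row=0 col=0 char='g'
After 8 (k): row=0 col=0 char='g'
After 9 (0): row=0 col=0 char='g'
After 10 (w): row=0 col=6 char='s'

Answer: sun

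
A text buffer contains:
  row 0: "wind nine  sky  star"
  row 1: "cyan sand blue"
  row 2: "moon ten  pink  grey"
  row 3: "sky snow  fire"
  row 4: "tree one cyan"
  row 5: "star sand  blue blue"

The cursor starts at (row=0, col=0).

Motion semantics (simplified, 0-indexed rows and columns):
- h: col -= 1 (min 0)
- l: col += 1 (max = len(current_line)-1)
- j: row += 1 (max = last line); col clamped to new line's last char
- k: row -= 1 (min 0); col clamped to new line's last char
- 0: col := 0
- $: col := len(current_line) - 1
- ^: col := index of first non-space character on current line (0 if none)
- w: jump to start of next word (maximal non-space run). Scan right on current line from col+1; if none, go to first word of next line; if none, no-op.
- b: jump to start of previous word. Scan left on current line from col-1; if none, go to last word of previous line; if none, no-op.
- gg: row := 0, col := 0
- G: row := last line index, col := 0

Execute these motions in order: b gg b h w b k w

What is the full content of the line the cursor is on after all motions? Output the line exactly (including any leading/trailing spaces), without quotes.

After 1 (b): row=0 col=0 char='w'
After 2 (gg): row=0 col=0 char='w'
After 3 (b): row=0 col=0 char='w'
After 4 (h): row=0 col=0 char='w'
After 5 (w): row=0 col=5 char='n'
After 6 (b): row=0 col=0 char='w'
After 7 (k): row=0 col=0 char='w'
After 8 (w): row=0 col=5 char='n'

Answer: wind nine  sky  star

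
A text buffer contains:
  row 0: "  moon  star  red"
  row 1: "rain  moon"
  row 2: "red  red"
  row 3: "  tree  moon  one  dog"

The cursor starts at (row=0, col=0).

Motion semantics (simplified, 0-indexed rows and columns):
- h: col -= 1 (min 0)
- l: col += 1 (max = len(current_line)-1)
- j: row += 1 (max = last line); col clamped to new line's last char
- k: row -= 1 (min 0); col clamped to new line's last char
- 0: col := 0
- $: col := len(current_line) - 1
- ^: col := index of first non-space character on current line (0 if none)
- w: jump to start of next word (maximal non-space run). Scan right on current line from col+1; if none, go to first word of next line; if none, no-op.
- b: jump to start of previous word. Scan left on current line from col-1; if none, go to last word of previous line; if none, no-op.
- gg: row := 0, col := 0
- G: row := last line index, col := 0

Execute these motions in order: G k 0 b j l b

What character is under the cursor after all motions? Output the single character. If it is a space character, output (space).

Answer: r

Derivation:
After 1 (G): row=3 col=0 char='_'
After 2 (k): row=2 col=0 char='r'
After 3 (0): row=2 col=0 char='r'
After 4 (b): row=1 col=6 char='m'
After 5 (j): row=2 col=6 char='e'
After 6 (l): row=2 col=7 char='d'
After 7 (b): row=2 col=5 char='r'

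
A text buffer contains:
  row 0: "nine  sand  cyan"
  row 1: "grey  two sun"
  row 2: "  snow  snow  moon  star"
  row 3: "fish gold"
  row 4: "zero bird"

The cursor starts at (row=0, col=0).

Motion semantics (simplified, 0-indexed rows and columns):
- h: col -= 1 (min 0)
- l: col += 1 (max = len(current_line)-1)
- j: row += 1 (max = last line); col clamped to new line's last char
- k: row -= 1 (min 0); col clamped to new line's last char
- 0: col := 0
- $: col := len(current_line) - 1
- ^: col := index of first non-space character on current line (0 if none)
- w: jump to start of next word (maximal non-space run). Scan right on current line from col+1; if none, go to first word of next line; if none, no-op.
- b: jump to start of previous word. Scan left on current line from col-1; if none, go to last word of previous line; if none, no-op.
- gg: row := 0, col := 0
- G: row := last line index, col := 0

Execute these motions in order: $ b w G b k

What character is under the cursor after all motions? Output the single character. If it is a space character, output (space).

Answer: w

Derivation:
After 1 ($): row=0 col=15 char='n'
After 2 (b): row=0 col=12 char='c'
After 3 (w): row=1 col=0 char='g'
After 4 (G): row=4 col=0 char='z'
After 5 (b): row=3 col=5 char='g'
After 6 (k): row=2 col=5 char='w'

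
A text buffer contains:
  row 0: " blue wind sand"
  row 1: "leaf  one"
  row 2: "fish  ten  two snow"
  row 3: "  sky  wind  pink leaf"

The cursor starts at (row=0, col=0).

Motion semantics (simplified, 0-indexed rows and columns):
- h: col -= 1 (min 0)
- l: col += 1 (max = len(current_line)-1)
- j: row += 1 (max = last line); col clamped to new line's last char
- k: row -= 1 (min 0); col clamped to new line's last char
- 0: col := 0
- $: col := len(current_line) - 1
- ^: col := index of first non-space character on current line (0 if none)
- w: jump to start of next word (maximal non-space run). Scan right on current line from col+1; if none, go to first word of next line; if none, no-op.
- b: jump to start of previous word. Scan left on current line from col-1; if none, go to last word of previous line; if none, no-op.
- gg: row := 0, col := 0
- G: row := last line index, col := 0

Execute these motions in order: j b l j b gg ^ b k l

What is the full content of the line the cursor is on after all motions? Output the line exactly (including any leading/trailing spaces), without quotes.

Answer:  blue wind sand

Derivation:
After 1 (j): row=1 col=0 char='l'
After 2 (b): row=0 col=11 char='s'
After 3 (l): row=0 col=12 char='a'
After 4 (j): row=1 col=8 char='e'
After 5 (b): row=1 col=6 char='o'
After 6 (gg): row=0 col=0 char='_'
After 7 (^): row=0 col=1 char='b'
After 8 (b): row=0 col=1 char='b'
After 9 (k): row=0 col=1 char='b'
After 10 (l): row=0 col=2 char='l'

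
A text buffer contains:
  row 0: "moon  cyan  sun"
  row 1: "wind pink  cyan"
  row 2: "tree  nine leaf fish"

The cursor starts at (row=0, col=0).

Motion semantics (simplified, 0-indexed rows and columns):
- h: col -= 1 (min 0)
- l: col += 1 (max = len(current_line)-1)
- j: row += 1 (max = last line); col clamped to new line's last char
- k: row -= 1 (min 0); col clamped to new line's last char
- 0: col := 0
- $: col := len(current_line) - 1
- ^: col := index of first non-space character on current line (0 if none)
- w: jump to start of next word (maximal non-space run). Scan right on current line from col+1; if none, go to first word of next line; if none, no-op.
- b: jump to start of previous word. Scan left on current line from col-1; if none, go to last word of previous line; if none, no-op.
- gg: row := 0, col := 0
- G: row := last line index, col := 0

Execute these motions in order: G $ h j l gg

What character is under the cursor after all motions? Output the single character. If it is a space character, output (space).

Answer: m

Derivation:
After 1 (G): row=2 col=0 char='t'
After 2 ($): row=2 col=19 char='h'
After 3 (h): row=2 col=18 char='s'
After 4 (j): row=2 col=18 char='s'
After 5 (l): row=2 col=19 char='h'
After 6 (gg): row=0 col=0 char='m'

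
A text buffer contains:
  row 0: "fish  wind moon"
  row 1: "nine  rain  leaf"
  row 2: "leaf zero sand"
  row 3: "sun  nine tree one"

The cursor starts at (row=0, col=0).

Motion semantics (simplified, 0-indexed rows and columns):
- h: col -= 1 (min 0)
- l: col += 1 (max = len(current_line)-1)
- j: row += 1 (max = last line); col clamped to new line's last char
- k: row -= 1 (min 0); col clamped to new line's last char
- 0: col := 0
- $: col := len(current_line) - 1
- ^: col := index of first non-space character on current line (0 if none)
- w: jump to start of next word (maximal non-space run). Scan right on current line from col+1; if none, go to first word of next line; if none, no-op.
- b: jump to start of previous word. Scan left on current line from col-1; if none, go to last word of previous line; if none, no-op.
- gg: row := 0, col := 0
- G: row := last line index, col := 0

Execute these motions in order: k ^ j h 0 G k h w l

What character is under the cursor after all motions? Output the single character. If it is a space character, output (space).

Answer: e

Derivation:
After 1 (k): row=0 col=0 char='f'
After 2 (^): row=0 col=0 char='f'
After 3 (j): row=1 col=0 char='n'
After 4 (h): row=1 col=0 char='n'
After 5 (0): row=1 col=0 char='n'
After 6 (G): row=3 col=0 char='s'
After 7 (k): row=2 col=0 char='l'
After 8 (h): row=2 col=0 char='l'
After 9 (w): row=2 col=5 char='z'
After 10 (l): row=2 col=6 char='e'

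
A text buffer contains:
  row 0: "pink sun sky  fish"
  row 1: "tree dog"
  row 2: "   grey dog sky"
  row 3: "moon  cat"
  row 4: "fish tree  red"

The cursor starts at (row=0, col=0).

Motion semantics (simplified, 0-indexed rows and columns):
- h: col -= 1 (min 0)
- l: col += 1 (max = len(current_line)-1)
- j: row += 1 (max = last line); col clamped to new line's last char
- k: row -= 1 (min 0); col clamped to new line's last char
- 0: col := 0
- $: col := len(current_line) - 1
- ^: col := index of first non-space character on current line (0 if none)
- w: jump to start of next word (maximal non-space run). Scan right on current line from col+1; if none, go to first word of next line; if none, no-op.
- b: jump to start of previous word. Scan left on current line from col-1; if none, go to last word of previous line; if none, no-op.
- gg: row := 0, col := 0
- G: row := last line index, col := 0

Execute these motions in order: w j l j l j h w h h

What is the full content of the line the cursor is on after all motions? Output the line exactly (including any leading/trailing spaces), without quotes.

After 1 (w): row=0 col=5 char='s'
After 2 (j): row=1 col=5 char='d'
After 3 (l): row=1 col=6 char='o'
After 4 (j): row=2 col=6 char='y'
After 5 (l): row=2 col=7 char='_'
After 6 (j): row=3 col=7 char='a'
After 7 (h): row=3 col=6 char='c'
After 8 (w): row=4 col=0 char='f'
After 9 (h): row=4 col=0 char='f'
After 10 (h): row=4 col=0 char='f'

Answer: fish tree  red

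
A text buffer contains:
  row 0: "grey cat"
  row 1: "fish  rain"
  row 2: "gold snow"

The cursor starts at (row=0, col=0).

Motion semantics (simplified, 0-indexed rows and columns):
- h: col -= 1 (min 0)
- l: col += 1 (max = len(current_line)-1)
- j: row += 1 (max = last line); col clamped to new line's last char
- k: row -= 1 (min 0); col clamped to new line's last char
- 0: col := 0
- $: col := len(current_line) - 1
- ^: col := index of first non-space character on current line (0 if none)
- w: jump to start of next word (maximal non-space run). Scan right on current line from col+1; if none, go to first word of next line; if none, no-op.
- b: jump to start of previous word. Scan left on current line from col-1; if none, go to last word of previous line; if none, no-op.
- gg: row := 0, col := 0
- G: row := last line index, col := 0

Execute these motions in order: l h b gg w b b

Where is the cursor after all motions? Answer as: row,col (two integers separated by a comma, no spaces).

Answer: 0,0

Derivation:
After 1 (l): row=0 col=1 char='r'
After 2 (h): row=0 col=0 char='g'
After 3 (b): row=0 col=0 char='g'
After 4 (gg): row=0 col=0 char='g'
After 5 (w): row=0 col=5 char='c'
After 6 (b): row=0 col=0 char='g'
After 7 (b): row=0 col=0 char='g'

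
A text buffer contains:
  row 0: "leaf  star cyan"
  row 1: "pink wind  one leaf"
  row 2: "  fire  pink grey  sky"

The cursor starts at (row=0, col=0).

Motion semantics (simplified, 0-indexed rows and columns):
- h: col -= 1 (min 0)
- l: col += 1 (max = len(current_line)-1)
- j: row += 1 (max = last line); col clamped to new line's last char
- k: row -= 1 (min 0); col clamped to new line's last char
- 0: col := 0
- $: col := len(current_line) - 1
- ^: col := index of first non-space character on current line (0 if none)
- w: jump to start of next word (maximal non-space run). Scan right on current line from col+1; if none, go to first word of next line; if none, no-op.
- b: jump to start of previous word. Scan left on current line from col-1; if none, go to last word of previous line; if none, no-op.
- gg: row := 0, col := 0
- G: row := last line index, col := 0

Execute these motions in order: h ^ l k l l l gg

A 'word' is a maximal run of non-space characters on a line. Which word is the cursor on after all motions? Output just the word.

After 1 (h): row=0 col=0 char='l'
After 2 (^): row=0 col=0 char='l'
After 3 (l): row=0 col=1 char='e'
After 4 (k): row=0 col=1 char='e'
After 5 (l): row=0 col=2 char='a'
After 6 (l): row=0 col=3 char='f'
After 7 (l): row=0 col=4 char='_'
After 8 (gg): row=0 col=0 char='l'

Answer: leaf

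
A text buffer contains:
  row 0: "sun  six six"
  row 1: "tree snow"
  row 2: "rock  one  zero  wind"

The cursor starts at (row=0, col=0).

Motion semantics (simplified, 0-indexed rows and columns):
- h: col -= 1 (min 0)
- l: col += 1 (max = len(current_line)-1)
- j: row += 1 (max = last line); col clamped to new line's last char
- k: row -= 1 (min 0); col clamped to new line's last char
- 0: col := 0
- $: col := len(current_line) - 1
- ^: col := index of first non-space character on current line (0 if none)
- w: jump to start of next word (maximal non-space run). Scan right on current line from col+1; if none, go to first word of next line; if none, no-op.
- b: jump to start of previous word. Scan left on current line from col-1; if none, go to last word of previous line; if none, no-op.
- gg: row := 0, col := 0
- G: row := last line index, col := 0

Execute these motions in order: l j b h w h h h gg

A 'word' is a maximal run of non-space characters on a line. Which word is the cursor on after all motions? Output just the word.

After 1 (l): row=0 col=1 char='u'
After 2 (j): row=1 col=1 char='r'
After 3 (b): row=1 col=0 char='t'
After 4 (h): row=1 col=0 char='t'
After 5 (w): row=1 col=5 char='s'
After 6 (h): row=1 col=4 char='_'
After 7 (h): row=1 col=3 char='e'
After 8 (h): row=1 col=2 char='e'
After 9 (gg): row=0 col=0 char='s'

Answer: sun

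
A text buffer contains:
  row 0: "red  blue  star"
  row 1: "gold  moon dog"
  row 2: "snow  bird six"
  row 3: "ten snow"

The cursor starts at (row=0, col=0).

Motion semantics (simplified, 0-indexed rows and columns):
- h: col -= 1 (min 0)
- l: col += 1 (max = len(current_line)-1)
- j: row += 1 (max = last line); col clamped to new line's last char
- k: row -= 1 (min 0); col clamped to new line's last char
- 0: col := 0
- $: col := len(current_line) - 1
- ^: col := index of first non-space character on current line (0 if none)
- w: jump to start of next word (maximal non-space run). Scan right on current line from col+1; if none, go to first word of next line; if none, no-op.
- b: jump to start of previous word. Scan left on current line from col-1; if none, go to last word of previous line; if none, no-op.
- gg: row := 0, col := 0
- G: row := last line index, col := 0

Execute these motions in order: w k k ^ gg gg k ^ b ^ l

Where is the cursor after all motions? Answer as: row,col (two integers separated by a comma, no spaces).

After 1 (w): row=0 col=5 char='b'
After 2 (k): row=0 col=5 char='b'
After 3 (k): row=0 col=5 char='b'
After 4 (^): row=0 col=0 char='r'
After 5 (gg): row=0 col=0 char='r'
After 6 (gg): row=0 col=0 char='r'
After 7 (k): row=0 col=0 char='r'
After 8 (^): row=0 col=0 char='r'
After 9 (b): row=0 col=0 char='r'
After 10 (^): row=0 col=0 char='r'
After 11 (l): row=0 col=1 char='e'

Answer: 0,1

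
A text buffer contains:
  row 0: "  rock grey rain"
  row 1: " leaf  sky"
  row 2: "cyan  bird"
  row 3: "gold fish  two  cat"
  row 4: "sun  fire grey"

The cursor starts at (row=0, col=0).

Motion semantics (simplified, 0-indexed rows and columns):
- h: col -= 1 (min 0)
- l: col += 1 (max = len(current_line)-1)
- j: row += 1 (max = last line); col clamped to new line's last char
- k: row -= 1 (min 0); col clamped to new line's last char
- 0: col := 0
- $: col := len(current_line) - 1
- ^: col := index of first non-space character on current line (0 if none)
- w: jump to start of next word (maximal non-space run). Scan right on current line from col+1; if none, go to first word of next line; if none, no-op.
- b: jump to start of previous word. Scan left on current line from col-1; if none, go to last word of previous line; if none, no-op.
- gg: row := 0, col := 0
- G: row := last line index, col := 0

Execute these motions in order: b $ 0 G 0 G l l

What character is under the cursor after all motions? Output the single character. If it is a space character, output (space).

After 1 (b): row=0 col=0 char='_'
After 2 ($): row=0 col=15 char='n'
After 3 (0): row=0 col=0 char='_'
After 4 (G): row=4 col=0 char='s'
After 5 (0): row=4 col=0 char='s'
After 6 (G): row=4 col=0 char='s'
After 7 (l): row=4 col=1 char='u'
After 8 (l): row=4 col=2 char='n'

Answer: n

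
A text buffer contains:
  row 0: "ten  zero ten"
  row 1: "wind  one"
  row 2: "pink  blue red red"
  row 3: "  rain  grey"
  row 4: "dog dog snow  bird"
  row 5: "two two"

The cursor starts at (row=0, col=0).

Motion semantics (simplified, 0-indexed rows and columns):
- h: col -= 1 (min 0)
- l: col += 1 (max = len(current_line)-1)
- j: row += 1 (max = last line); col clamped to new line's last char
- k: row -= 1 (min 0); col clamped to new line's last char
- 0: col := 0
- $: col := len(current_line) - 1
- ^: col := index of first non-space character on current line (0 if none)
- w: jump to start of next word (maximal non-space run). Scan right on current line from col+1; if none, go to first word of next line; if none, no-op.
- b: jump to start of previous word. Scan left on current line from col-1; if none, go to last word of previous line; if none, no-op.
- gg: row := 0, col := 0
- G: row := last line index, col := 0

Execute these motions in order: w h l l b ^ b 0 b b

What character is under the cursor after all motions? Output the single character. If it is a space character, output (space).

Answer: t

Derivation:
After 1 (w): row=0 col=5 char='z'
After 2 (h): row=0 col=4 char='_'
After 3 (l): row=0 col=5 char='z'
After 4 (l): row=0 col=6 char='e'
After 5 (b): row=0 col=5 char='z'
After 6 (^): row=0 col=0 char='t'
After 7 (b): row=0 col=0 char='t'
After 8 (0): row=0 col=0 char='t'
After 9 (b): row=0 col=0 char='t'
After 10 (b): row=0 col=0 char='t'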